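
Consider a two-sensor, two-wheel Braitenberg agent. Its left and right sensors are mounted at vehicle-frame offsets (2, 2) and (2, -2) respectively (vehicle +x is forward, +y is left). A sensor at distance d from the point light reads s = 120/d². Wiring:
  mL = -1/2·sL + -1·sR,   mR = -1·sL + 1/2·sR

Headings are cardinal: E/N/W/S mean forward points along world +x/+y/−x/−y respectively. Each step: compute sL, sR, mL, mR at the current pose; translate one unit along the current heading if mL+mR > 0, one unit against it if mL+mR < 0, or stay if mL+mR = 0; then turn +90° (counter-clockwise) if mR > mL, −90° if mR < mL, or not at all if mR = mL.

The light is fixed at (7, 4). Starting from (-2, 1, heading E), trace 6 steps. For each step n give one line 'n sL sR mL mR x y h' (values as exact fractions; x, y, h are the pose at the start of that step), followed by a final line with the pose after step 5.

0 12/5 60/37 -522/185 -294/185 -2 1 E
1 24/29 24/13 -852/377 36/377 -3 1 N
2 2/3 30/37 -127/111 -29/111 -3 0 W
3 24/17 120/157 -3924/2669 -2748/2669 -2 0 S
4 12/5 60/37 -522/185 -294/185 -2 1 E
5 24/29 24/13 -852/377 36/377 -3 1 N
final -3 0 W

n=0: pose=(-2,1,E); sL=12/5, sR=60/37; mL=-522/185, mR=-294/185; mL+mR=-816/185 → advance -1; mR−mL=228/185 → turn +1·90°
n=1: pose=(-3,1,N); sL=24/29, sR=24/13; mL=-852/377, mR=36/377; mL+mR=-816/377 → advance -1; mR−mL=888/377 → turn +1·90°
n=2: pose=(-3,0,W); sL=2/3, sR=30/37; mL=-127/111, mR=-29/111; mL+mR=-52/37 → advance -1; mR−mL=98/111 → turn +1·90°
n=3: pose=(-2,0,S); sL=24/17, sR=120/157; mL=-3924/2669, mR=-2748/2669; mL+mR=-6672/2669 → advance -1; mR−mL=1176/2669 → turn +1·90°
n=4: pose=(-2,1,E); sL=12/5, sR=60/37; mL=-522/185, mR=-294/185; mL+mR=-816/185 → advance -1; mR−mL=228/185 → turn +1·90°
n=5: pose=(-3,1,N); sL=24/29, sR=24/13; mL=-852/377, mR=36/377; mL+mR=-816/377 → advance -1; mR−mL=888/377 → turn +1·90°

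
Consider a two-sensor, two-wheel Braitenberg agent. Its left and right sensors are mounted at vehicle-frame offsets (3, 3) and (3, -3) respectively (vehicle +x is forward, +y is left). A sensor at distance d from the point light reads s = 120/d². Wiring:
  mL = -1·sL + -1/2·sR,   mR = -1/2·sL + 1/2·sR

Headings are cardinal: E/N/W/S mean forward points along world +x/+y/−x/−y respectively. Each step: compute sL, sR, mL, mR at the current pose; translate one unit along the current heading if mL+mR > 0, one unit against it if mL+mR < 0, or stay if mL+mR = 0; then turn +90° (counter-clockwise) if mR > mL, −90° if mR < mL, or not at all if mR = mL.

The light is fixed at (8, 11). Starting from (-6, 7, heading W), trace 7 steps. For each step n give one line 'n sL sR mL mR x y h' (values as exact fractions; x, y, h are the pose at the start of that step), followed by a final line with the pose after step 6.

0 60/169 12/29 -2754/4901 144/4901 -6 7 W
1 120/149 24/61 -9108/9089 -1872/9089 -5 7 S
2 6/5 15/17 -279/170 -27/170 -5 8 E
3 120/289 120/121 -31860/34969 10080/34969 -6 8 N
4 60/169 12/29 -2754/4901 144/4901 -6 7 W
5 120/149 24/61 -9108/9089 -1872/9089 -5 7 S
6 6/5 15/17 -279/170 -27/170 -5 8 E
final -6 8 N

n=0: pose=(-6,7,W); sL=60/169, sR=12/29; mL=-2754/4901, mR=144/4901; mL+mR=-90/169 → advance -1; mR−mL=2898/4901 → turn +1·90°
n=1: pose=(-5,7,S); sL=120/149, sR=24/61; mL=-9108/9089, mR=-1872/9089; mL+mR=-180/149 → advance -1; mR−mL=7236/9089 → turn +1·90°
n=2: pose=(-5,8,E); sL=6/5, sR=15/17; mL=-279/170, mR=-27/170; mL+mR=-9/5 → advance -1; mR−mL=126/85 → turn +1·90°
n=3: pose=(-6,8,N); sL=120/289, sR=120/121; mL=-31860/34969, mR=10080/34969; mL+mR=-180/289 → advance -1; mR−mL=41940/34969 → turn +1·90°
n=4: pose=(-6,7,W); sL=60/169, sR=12/29; mL=-2754/4901, mR=144/4901; mL+mR=-90/169 → advance -1; mR−mL=2898/4901 → turn +1·90°
n=5: pose=(-5,7,S); sL=120/149, sR=24/61; mL=-9108/9089, mR=-1872/9089; mL+mR=-180/149 → advance -1; mR−mL=7236/9089 → turn +1·90°
n=6: pose=(-5,8,E); sL=6/5, sR=15/17; mL=-279/170, mR=-27/170; mL+mR=-9/5 → advance -1; mR−mL=126/85 → turn +1·90°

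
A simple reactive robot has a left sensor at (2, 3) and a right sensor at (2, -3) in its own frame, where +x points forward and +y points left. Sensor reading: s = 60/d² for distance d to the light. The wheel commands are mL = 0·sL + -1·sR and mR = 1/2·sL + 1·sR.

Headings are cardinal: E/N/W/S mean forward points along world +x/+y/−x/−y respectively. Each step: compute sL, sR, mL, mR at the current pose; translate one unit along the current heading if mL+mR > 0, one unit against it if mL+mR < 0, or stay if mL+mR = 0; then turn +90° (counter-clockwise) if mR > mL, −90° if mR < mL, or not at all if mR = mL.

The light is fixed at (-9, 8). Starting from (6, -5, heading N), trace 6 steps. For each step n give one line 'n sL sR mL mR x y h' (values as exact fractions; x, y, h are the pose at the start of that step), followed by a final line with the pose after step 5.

n=0: pose=(6,-5,N); sL=12/53, sR=12/89; mL=-12/89, mR=1170/4717; mL+mR=6/53 → advance +1; mR−mL=1806/4717 → turn +1·90°
n=1: pose=(6,-4,W); sL=30/197, sR=6/25; mL=-6/25, mR=1557/4925; mL+mR=15/197 → advance +1; mR−mL=2739/4925 → turn +1·90°
n=2: pose=(5,-4,S); sL=12/97, sR=60/317; mL=-60/317, mR=7722/30749; mL+mR=6/97 → advance +1; mR−mL=13542/30749 → turn +1·90°
n=3: pose=(5,-5,E); sL=15/89, sR=15/128; mL=-15/128, mR=2295/11392; mL+mR=15/178 → advance +1; mR−mL=1815/5696 → turn +1·90°
n=4: pose=(6,-5,N); sL=12/53, sR=12/89; mL=-12/89, mR=1170/4717; mL+mR=6/53 → advance +1; mR−mL=1806/4717 → turn +1·90°
n=5: pose=(6,-4,W); sL=30/197, sR=6/25; mL=-6/25, mR=1557/4925; mL+mR=15/197 → advance +1; mR−mL=2739/4925 → turn +1·90°

0 12/53 12/89 -12/89 1170/4717 6 -5 N
1 30/197 6/25 -6/25 1557/4925 6 -4 W
2 12/97 60/317 -60/317 7722/30749 5 -4 S
3 15/89 15/128 -15/128 2295/11392 5 -5 E
4 12/53 12/89 -12/89 1170/4717 6 -5 N
5 30/197 6/25 -6/25 1557/4925 6 -4 W
final 5 -4 S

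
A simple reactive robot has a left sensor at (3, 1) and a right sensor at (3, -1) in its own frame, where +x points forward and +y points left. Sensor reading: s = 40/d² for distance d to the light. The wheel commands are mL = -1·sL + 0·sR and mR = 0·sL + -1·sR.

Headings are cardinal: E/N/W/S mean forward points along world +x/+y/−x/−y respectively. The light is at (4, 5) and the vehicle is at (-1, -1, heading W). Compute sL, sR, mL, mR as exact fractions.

40/113 40/89 -40/113 -40/89

left sensor world pos  = (-4, -2); dL² = 113
right sensor world pos = (-4, 0); dR² = 89
sL = 40/113 = 40/113
sR = 40/89 = 40/89
mL = -1·sL + 0·sR = -40/113
mR = 0·sL + -1·sR = -40/89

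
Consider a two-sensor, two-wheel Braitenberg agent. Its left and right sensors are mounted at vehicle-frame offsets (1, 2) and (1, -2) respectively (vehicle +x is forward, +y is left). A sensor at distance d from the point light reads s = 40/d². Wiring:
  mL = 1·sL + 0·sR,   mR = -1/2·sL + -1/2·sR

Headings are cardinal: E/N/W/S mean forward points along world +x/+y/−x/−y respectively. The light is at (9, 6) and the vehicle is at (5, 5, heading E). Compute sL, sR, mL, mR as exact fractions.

4 20/9 4 -28/9

left sensor world pos  = (6, 7); dL² = 10
right sensor world pos = (6, 3); dR² = 18
sL = 40/10 = 4
sR = 40/18 = 20/9
mL = 1·sL + 0·sR = 4
mR = -1/2·sL + -1/2·sR = -28/9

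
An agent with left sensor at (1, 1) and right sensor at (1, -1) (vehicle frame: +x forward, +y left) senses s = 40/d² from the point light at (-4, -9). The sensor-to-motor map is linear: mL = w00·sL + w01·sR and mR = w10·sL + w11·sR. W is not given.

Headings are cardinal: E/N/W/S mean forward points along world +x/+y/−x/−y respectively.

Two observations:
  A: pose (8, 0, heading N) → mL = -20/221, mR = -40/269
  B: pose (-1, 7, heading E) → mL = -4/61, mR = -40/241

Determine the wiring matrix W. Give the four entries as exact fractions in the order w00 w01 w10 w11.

-1/2 0 0 -1

obs A: pose=(8,0,N) → sL=40/221, sR=40/269, mL=-20/221, mR=-40/269
obs B: pose=(-1,7,E) → sL=8/61, sR=40/241, mL=-4/61, mR=-40/241
sensor matrix S = [[40/221, 40/269], [8/61, 40/241]]; det S = 9210880/873959749
solve [mL_A; mL_B] = S·[w00; w01] and [mR_A; mR_B] = S·[w10; w11]:
  w00 = -1/2, w01 = 0, w10 = 0, w11 = -1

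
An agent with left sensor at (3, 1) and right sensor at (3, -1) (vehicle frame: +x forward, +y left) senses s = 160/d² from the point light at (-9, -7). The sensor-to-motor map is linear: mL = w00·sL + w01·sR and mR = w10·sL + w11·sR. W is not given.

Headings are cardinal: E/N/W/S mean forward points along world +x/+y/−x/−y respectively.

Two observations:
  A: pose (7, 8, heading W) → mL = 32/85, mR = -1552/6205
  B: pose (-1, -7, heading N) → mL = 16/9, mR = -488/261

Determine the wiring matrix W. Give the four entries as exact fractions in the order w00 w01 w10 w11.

obs A: pose=(7,8,W) → sL=32/73, sR=32/85, mL=32/85, mR=-1552/6205
obs B: pose=(-1,-7,N) → sL=80/29, sR=16/9, mL=16/9, mR=-488/261
sensor matrix S = [[32/73, 32/85], [80/29, 16/9]]; det S = -83968/323901
solve [mL_A; mL_B] = S·[w00; w01] and [mR_A; mR_B] = S·[w10; w11]:
  w00 = 0, w01 = 1, w10 = -1, w11 = 1/2

0 1 -1 1/2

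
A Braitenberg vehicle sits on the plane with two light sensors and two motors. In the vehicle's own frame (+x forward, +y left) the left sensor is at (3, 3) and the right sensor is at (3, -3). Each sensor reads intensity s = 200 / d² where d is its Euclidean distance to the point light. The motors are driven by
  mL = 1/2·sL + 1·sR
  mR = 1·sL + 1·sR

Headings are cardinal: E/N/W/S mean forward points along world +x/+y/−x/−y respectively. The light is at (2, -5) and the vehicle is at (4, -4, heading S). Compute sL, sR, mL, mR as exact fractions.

200/29 40 1260/29 1360/29

left sensor world pos  = (7, -7); dL² = 29
right sensor world pos = (1, -7); dR² = 5
sL = 200/29 = 200/29
sR = 200/5 = 40
mL = 1/2·sL + 1·sR = 1260/29
mR = 1·sL + 1·sR = 1360/29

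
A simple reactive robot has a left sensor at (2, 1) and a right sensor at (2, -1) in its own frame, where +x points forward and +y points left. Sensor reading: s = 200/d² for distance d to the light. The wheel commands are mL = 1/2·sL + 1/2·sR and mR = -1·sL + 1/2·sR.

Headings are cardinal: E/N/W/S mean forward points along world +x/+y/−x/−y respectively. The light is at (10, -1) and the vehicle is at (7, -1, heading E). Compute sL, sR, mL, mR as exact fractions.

left sensor world pos  = (9, 0); dL² = 2
right sensor world pos = (9, -2); dR² = 2
sL = 200/2 = 100
sR = 200/2 = 100
mL = 1/2·sL + 1/2·sR = 100
mR = -1·sL + 1/2·sR = -50

100 100 100 -50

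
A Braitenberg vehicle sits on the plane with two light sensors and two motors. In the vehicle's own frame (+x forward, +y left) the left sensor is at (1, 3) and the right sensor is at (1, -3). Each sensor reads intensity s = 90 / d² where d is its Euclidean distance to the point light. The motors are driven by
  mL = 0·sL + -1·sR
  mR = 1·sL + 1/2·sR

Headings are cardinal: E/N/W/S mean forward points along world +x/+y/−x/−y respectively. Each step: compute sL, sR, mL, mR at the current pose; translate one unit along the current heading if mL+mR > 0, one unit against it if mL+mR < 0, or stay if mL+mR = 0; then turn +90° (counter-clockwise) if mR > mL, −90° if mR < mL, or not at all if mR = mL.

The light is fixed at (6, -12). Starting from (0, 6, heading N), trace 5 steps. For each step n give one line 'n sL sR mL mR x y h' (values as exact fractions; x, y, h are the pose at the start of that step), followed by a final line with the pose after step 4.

n=0: pose=(0,6,N); sL=45/221, sR=9/37; mL=-9/37, mR=5319/16354; mL+mR=1341/16354 → advance +1; mR−mL=9297/16354 → turn +1·90°
n=1: pose=(0,7,W); sL=18/61, sR=90/533; mL=-90/533, mR=12339/32513; mL+mR=6849/32513 → advance +1; mR−mL=17829/32513 → turn +1·90°
n=2: pose=(-1,7,S); sL=9/34, sR=45/212; mL=-45/212, mR=2673/7208; mL+mR=1143/7208 → advance +1; mR−mL=4203/7208 → turn +1·90°
n=3: pose=(-1,6,E); sL=10/53, sR=10/29; mL=-10/29, mR=555/1537; mL+mR=25/1537 → advance +1; mR−mL=1085/1537 → turn +1·90°
n=4: pose=(0,6,N); sL=45/221, sR=9/37; mL=-9/37, mR=5319/16354; mL+mR=1341/16354 → advance +1; mR−mL=9297/16354 → turn +1·90°

0 45/221 9/37 -9/37 5319/16354 0 6 N
1 18/61 90/533 -90/533 12339/32513 0 7 W
2 9/34 45/212 -45/212 2673/7208 -1 7 S
3 10/53 10/29 -10/29 555/1537 -1 6 E
4 45/221 9/37 -9/37 5319/16354 0 6 N
final 0 7 W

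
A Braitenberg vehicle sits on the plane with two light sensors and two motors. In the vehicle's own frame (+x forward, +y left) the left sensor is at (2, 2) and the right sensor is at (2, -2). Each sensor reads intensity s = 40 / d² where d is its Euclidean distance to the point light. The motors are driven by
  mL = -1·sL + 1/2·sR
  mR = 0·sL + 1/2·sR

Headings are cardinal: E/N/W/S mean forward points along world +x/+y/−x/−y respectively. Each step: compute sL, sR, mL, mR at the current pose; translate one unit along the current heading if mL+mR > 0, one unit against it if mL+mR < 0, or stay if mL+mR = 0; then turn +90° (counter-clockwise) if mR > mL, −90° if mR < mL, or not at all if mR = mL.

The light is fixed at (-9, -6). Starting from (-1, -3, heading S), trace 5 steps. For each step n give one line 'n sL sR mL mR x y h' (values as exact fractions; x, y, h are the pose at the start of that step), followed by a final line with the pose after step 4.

0 40/101 40/37 540/3737 20/37 -1 -3 S
1 10/29 2/5 -21/145 1/5 -1 -4 E
2 8/13 40/137 -836/1781 20/137 0 -4 N
3 4/5 20/29 -66/145 10/29 0 -5 W
4 8/29 8/13 12/377 4/13 1 -5 S
final 1 -6 E

n=0: pose=(-1,-3,S); sL=40/101, sR=40/37; mL=540/3737, mR=20/37; mL+mR=2560/3737 → advance +1; mR−mL=40/101 → turn +1·90°
n=1: pose=(-1,-4,E); sL=10/29, sR=2/5; mL=-21/145, mR=1/5; mL+mR=8/145 → advance +1; mR−mL=10/29 → turn +1·90°
n=2: pose=(0,-4,N); sL=8/13, sR=40/137; mL=-836/1781, mR=20/137; mL+mR=-576/1781 → advance -1; mR−mL=8/13 → turn +1·90°
n=3: pose=(0,-5,W); sL=4/5, sR=20/29; mL=-66/145, mR=10/29; mL+mR=-16/145 → advance -1; mR−mL=4/5 → turn +1·90°
n=4: pose=(1,-5,S); sL=8/29, sR=8/13; mL=12/377, mR=4/13; mL+mR=128/377 → advance +1; mR−mL=8/29 → turn +1·90°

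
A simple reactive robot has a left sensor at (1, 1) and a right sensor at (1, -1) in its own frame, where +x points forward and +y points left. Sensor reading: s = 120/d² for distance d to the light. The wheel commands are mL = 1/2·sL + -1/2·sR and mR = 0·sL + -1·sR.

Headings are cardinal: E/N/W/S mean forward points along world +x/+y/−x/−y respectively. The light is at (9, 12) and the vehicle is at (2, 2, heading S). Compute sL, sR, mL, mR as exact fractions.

120/157 24/37 336/5809 -24/37

left sensor world pos  = (3, 1); dL² = 157
right sensor world pos = (1, 1); dR² = 185
sL = 120/157 = 120/157
sR = 120/185 = 24/37
mL = 1/2·sL + -1/2·sR = 336/5809
mR = 0·sL + -1·sR = -24/37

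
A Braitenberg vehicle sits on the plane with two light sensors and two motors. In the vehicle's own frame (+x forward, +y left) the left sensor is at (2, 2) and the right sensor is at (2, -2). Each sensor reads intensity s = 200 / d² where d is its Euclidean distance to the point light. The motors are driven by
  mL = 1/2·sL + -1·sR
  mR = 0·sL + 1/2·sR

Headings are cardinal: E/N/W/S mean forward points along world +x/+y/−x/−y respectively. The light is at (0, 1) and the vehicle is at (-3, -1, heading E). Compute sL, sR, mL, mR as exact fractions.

left sensor world pos  = (-1, 1); dL² = 1
right sensor world pos = (-1, -3); dR² = 17
sL = 200/1 = 200
sR = 200/17 = 200/17
mL = 1/2·sL + -1·sR = 1500/17
mR = 0·sL + 1/2·sR = 100/17

200 200/17 1500/17 100/17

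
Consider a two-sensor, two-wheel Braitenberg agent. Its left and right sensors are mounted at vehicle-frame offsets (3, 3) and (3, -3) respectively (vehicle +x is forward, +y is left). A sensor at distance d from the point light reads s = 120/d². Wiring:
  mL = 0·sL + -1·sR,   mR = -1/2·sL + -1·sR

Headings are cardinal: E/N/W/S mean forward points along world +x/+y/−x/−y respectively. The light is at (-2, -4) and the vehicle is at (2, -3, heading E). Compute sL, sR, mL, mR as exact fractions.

24/13 120/53 -120/53 -2196/689

left sensor world pos  = (5, 0); dL² = 65
right sensor world pos = (5, -6); dR² = 53
sL = 120/65 = 24/13
sR = 120/53 = 120/53
mL = 0·sL + -1·sR = -120/53
mR = -1/2·sL + -1·sR = -2196/689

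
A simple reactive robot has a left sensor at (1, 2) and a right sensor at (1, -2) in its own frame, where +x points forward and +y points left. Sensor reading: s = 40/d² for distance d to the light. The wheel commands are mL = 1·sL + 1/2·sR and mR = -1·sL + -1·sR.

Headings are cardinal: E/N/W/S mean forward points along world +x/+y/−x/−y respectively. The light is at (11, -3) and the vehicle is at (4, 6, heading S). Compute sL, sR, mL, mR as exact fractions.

40/89 8/29 1516/2581 -1872/2581

left sensor world pos  = (6, 5); dL² = 89
right sensor world pos = (2, 5); dR² = 145
sL = 40/89 = 40/89
sR = 40/145 = 8/29
mL = 1·sL + 1/2·sR = 1516/2581
mR = -1·sL + -1·sR = -1872/2581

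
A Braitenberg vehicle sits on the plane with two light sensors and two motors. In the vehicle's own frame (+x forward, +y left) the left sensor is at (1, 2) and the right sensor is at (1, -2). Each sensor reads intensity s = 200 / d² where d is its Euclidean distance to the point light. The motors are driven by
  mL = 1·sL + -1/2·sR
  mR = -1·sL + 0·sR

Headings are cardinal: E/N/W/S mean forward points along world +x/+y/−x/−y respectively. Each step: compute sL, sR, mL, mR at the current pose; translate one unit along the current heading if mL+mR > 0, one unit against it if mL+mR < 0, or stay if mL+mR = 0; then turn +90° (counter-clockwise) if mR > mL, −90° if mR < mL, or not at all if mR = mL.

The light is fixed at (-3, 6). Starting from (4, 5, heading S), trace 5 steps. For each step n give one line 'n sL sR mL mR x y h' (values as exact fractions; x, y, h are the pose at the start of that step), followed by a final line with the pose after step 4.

0 40/17 200/29 -540/493 -40/17 4 5 S
1 5 5 5/2 -5 4 6 W
2 200/37 200/101 16500/3737 -200/37 5 6 N
3 100/41 20/9 490/369 -100/41 5 5 E
4 40/17 200/29 -540/493 -40/17 4 5 S
final 4 6 W

n=0: pose=(4,5,S); sL=40/17, sR=200/29; mL=-540/493, mR=-40/17; mL+mR=-100/29 → advance -1; mR−mL=-620/493 → turn -1·90°
n=1: pose=(4,6,W); sL=5, sR=5; mL=5/2, mR=-5; mL+mR=-5/2 → advance -1; mR−mL=-15/2 → turn -1·90°
n=2: pose=(5,6,N); sL=200/37, sR=200/101; mL=16500/3737, mR=-200/37; mL+mR=-100/101 → advance -1; mR−mL=-36700/3737 → turn -1·90°
n=3: pose=(5,5,E); sL=100/41, sR=20/9; mL=490/369, mR=-100/41; mL+mR=-10/9 → advance -1; mR−mL=-1390/369 → turn -1·90°
n=4: pose=(4,5,S); sL=40/17, sR=200/29; mL=-540/493, mR=-40/17; mL+mR=-100/29 → advance -1; mR−mL=-620/493 → turn -1·90°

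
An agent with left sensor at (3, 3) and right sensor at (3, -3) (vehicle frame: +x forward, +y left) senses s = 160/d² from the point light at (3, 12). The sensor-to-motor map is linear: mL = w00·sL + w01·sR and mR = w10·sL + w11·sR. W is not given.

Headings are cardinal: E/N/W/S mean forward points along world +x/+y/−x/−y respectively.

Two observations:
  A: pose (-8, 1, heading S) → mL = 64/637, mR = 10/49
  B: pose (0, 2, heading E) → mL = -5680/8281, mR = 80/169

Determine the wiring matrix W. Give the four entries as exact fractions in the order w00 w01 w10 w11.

obs A: pose=(-8,1,S) → sL=8/13, sR=20/49, mL=64/637, mR=10/49
obs B: pose=(0,2,E) → sL=160/49, sR=160/169, mL=-5680/8281, mR=80/169
sensor matrix S = [[8/13, 20/49], [160/49, 160/169]]; det S = -3957120/5274997
solve [mL_A; mL_B] = S·[w00; w01] and [mR_A; mR_B] = S·[w10; w11]:
  w00 = -1/2, w01 = 1, w10 = 0, w11 = 1/2

-1/2 1 0 1/2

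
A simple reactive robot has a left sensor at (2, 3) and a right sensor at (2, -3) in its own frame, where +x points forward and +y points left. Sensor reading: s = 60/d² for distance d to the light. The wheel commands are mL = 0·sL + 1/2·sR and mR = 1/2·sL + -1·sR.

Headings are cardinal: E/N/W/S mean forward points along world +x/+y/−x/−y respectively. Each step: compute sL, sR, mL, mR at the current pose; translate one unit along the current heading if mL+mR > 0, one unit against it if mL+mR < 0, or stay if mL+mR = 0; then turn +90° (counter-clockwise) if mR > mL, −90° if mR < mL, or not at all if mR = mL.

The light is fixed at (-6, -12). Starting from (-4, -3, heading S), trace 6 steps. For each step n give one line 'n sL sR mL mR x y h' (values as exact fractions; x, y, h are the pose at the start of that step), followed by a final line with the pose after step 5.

n=0: pose=(-4,-3,S); sL=30/37, sR=6/5; mL=3/5, mR=-147/185; mL+mR=-36/185 → advance -1; mR−mL=-258/185 → turn -1·90°
n=1: pose=(-4,-2,W); sL=60/49, sR=60/169; mL=30/169, mR=2130/8281; mL+mR=3600/8281 → advance +1; mR−mL=660/8281 → turn +1·90°
n=2: pose=(-5,-2,S); sL=3/4, sR=15/17; mL=15/34, mR=-69/136; mL+mR=-9/136 → advance -1; mR−mL=-129/136 → turn -1·90°
n=3: pose=(-5,-1,W); sL=12/13, sR=60/197; mL=30/197, mR=402/2561; mL+mR=792/2561 → advance +1; mR−mL=12/2561 → turn +1·90°
n=4: pose=(-6,-1,S); sL=2/3, sR=2/3; mL=1/3, mR=-1/3; mL+mR=0 → advance +0; mR−mL=-2/3 → turn -1·90°
n=5: pose=(-6,-1,W); sL=15/17, sR=3/10; mL=3/20, mR=12/85; mL+mR=99/340 → advance +1; mR−mL=-3/340 → turn -1·90°

0 30/37 6/5 3/5 -147/185 -4 -3 S
1 60/49 60/169 30/169 2130/8281 -4 -2 W
2 3/4 15/17 15/34 -69/136 -5 -2 S
3 12/13 60/197 30/197 402/2561 -5 -1 W
4 2/3 2/3 1/3 -1/3 -6 -1 S
5 15/17 3/10 3/20 12/85 -6 -1 W
final -7 -1 N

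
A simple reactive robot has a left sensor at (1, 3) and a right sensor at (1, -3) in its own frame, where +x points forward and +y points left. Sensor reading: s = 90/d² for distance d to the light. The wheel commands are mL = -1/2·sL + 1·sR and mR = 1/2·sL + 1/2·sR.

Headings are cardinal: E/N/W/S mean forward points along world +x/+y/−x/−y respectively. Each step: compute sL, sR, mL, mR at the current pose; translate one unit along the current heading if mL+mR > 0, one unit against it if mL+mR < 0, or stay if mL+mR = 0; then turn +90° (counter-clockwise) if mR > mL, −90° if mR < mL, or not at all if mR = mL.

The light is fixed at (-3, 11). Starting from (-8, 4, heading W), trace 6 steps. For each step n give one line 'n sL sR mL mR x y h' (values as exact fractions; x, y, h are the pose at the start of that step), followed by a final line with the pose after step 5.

n=0: pose=(-8,4,W); sL=45/68, sR=45/26; mL=2475/1768, mR=2115/1768; mL+mR=135/52 → advance +1; mR−mL=-45/221 → turn -1·90°
n=1: pose=(-9,4,N); sL=10/13, sR=2; mL=21/13, mR=18/13; mL+mR=3 → advance +1; mR−mL=-3/13 → turn -1·90°
n=2: pose=(-9,5,E); sL=45/17, sR=45/53; mL=-855/1802, mR=1575/901; mL+mR=135/106 → advance +1; mR−mL=4005/1802 → turn +1·90°
n=3: pose=(-8,5,N); sL=90/89, sR=90/29; mL=6705/2581, mR=5310/2581; mL+mR=135/29 → advance +1; mR−mL=-1395/2581 → turn -1·90°
n=4: pose=(-8,6,E); sL=9/2, sR=9/8; mL=-9/8, mR=45/16; mL+mR=27/16 → advance +1; mR−mL=63/16 → turn +1·90°
n=5: pose=(-7,6,N); sL=18/13, sR=90/17; mL=1017/221, mR=738/221; mL+mR=135/17 → advance +1; mR−mL=-279/221 → turn -1·90°

0 45/68 45/26 2475/1768 2115/1768 -8 4 W
1 10/13 2 21/13 18/13 -9 4 N
2 45/17 45/53 -855/1802 1575/901 -9 5 E
3 90/89 90/29 6705/2581 5310/2581 -8 5 N
4 9/2 9/8 -9/8 45/16 -8 6 E
5 18/13 90/17 1017/221 738/221 -7 6 N
final -7 7 E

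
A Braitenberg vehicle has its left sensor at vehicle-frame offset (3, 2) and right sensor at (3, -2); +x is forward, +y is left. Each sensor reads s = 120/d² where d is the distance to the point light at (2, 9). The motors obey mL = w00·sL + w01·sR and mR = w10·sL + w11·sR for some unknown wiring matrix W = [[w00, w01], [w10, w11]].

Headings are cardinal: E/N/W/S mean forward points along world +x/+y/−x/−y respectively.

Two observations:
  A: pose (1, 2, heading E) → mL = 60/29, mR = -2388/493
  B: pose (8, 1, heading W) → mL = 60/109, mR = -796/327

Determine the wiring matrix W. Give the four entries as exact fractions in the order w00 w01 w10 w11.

1/2 0 -1 -1/2

obs A: pose=(1,2,E) → sL=120/29, sR=24/17, mL=60/29, mR=-2388/493
obs B: pose=(8,1,W) → sL=120/109, sR=8/3, mL=60/109, mR=-796/327
sensor matrix S = [[120/29, 24/17], [120/109, 8/3]]; det S = 509440/53737
solve [mL_A; mL_B] = S·[w00; w01] and [mR_A; mR_B] = S·[w10; w11]:
  w00 = 1/2, w01 = 0, w10 = -1, w11 = -1/2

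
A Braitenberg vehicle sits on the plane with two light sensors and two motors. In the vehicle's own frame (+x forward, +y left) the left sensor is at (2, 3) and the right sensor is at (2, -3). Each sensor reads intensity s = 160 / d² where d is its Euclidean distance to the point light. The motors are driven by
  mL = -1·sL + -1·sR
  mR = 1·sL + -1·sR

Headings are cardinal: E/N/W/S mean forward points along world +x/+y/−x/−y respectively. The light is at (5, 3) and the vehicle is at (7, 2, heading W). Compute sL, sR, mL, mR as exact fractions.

left sensor world pos  = (5, -1); dL² = 16
right sensor world pos = (5, 5); dR² = 4
sL = 160/16 = 10
sR = 160/4 = 40
mL = -1·sL + -1·sR = -50
mR = 1·sL + -1·sR = -30

10 40 -50 -30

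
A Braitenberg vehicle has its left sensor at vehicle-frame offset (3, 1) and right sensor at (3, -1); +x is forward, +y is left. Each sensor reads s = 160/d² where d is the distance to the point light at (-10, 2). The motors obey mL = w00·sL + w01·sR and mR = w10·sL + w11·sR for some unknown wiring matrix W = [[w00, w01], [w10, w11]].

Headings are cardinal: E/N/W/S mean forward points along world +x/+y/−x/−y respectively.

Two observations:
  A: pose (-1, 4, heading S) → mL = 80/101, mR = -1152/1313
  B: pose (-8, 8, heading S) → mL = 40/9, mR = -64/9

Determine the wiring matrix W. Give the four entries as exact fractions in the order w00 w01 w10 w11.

1/2 0 1 -1

obs A: pose=(-1,4,S) → sL=160/101, sR=32/13, mL=80/101, mR=-1152/1313
obs B: pose=(-8,8,S) → sL=80/9, sR=16, mL=40/9, mR=-64/9
sensor matrix S = [[160/101, 32/13], [80/9, 16]]; det S = 40960/11817
solve [mL_A; mL_B] = S·[w00; w01] and [mR_A; mR_B] = S·[w10; w11]:
  w00 = 1/2, w01 = 0, w10 = 1, w11 = -1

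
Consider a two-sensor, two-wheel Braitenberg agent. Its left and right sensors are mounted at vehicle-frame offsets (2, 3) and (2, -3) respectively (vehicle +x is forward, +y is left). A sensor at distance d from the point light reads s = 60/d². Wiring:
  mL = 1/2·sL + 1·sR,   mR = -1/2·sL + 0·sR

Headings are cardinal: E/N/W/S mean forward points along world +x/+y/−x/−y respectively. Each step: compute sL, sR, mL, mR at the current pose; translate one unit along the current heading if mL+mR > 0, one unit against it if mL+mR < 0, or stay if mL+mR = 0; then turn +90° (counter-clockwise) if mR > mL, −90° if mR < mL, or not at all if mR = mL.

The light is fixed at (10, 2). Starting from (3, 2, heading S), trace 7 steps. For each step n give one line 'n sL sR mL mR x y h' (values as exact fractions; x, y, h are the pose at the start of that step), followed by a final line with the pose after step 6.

n=0: pose=(3,2,S); sL=3, sR=15/26; mL=27/13, mR=-3/2; mL+mR=15/26 → advance +1; mR−mL=-93/26 → turn -1·90°
n=1: pose=(3,1,W); sL=60/97, sR=12/17; mL=1674/1649, mR=-30/97; mL+mR=12/17 → advance +1; mR−mL=-2184/1649 → turn -1·90°
n=2: pose=(2,1,N); sL=30/61, sR=30/13; mL=2025/793, mR=-15/61; mL+mR=30/13 → advance +1; mR−mL=-2220/793 → turn -1·90°
n=3: pose=(2,2,E); sL=4/3, sR=4/3; mL=2, mR=-2/3; mL+mR=4/3 → advance +1; mR−mL=-8/3 → turn -1·90°
n=4: pose=(3,2,S); sL=3, sR=15/26; mL=27/13, mR=-3/2; mL+mR=15/26 → advance +1; mR−mL=-93/26 → turn -1·90°
n=5: pose=(3,1,W); sL=60/97, sR=12/17; mL=1674/1649, mR=-30/97; mL+mR=12/17 → advance +1; mR−mL=-2184/1649 → turn -1·90°
n=6: pose=(2,1,N); sL=30/61, sR=30/13; mL=2025/793, mR=-15/61; mL+mR=30/13 → advance +1; mR−mL=-2220/793 → turn -1·90°

0 3 15/26 27/13 -3/2 3 2 S
1 60/97 12/17 1674/1649 -30/97 3 1 W
2 30/61 30/13 2025/793 -15/61 2 1 N
3 4/3 4/3 2 -2/3 2 2 E
4 3 15/26 27/13 -3/2 3 2 S
5 60/97 12/17 1674/1649 -30/97 3 1 W
6 30/61 30/13 2025/793 -15/61 2 1 N
final 2 2 E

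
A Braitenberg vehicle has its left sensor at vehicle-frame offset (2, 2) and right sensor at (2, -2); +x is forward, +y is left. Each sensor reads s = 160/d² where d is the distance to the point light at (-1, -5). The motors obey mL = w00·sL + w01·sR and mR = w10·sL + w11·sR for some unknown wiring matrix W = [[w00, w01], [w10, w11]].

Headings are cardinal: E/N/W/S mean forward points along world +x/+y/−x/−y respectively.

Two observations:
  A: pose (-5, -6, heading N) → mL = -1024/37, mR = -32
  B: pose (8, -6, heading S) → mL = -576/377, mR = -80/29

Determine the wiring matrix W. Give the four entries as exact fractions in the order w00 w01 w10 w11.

obs A: pose=(-5,-6,N) → sL=160/37, sR=32, mL=-1024/37, mR=-32
obs B: pose=(8,-6,S) → sL=16/13, sR=80/29, mL=-576/377, mR=-80/29
sensor matrix S = [[160/37, 32], [16/13, 80/29]]; det S = -382976/13949
solve [mL_A; mL_B] = S·[w00; w01] and [mR_A; mR_B] = S·[w10; w11]:
  w00 = 1, w01 = -1, w10 = 0, w11 = -1

1 -1 0 -1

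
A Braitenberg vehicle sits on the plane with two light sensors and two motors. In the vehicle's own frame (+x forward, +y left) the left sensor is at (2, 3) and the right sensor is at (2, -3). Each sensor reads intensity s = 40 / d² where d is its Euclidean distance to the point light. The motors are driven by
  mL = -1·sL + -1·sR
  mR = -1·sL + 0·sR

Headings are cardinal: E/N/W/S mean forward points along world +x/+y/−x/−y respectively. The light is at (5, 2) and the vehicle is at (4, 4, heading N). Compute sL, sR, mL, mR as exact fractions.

left sensor world pos  = (1, 6); dL² = 32
right sensor world pos = (7, 6); dR² = 20
sL = 40/32 = 5/4
sR = 40/20 = 2
mL = -1·sL + -1·sR = -13/4
mR = -1·sL + 0·sR = -5/4

5/4 2 -13/4 -5/4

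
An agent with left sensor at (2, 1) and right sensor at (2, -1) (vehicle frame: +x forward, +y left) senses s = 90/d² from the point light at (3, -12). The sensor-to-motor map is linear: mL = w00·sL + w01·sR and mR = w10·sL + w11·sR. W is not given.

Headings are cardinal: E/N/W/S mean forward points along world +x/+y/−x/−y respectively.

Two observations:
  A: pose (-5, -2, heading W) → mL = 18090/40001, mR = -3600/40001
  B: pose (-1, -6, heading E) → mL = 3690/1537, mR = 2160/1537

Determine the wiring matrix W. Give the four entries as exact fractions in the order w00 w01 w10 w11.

obs A: pose=(-5,-2,W) → sL=90/181, sR=90/221, mL=18090/40001, mR=-3600/40001
obs B: pose=(-1,-6,E) → sL=90/53, sR=90/29, mL=3690/1537, mR=2160/1537
sensor matrix S = [[90/181, 90/221], [90/53, 90/29]]; det S = 52358400/61481537
solve [mL_A; mL_B] = S·[w00; w01] and [mR_A; mR_B] = S·[w10; w11]:
  w00 = 1/2, w01 = 1/2, w10 = -1, w11 = 1

1/2 1/2 -1 1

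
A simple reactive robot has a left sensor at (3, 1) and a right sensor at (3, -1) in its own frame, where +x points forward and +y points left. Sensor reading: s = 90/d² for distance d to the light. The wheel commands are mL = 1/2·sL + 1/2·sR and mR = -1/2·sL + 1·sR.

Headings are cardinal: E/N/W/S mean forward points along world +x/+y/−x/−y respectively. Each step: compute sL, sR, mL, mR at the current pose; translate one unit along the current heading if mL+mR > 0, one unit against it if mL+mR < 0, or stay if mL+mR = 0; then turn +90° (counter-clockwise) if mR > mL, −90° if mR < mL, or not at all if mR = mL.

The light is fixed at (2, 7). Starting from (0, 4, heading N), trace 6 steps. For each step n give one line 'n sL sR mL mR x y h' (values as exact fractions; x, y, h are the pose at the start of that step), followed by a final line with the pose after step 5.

n=0: pose=(0,4,N); sL=10, sR=90; mL=50, mR=85; mL+mR=135 → advance +1; mR−mL=35 → turn +1·90°
n=1: pose=(0,5,W); sL=45/17, sR=45/13; mL=675/221, mR=945/442; mL+mR=135/26 → advance +1; mR−mL=-405/442 → turn -1·90°
n=2: pose=(-1,5,N); sL=90/17, sR=18; mL=198/17, mR=261/17; mL+mR=27 → advance +1; mR−mL=63/17 → turn +1·90°
n=3: pose=(-1,6,W); sL=9/4, sR=5/2; mL=19/8, mR=11/8; mL+mR=15/4 → advance +1; mR−mL=-1 → turn -1·90°
n=4: pose=(-2,6,N); sL=90/29, sR=90/13; mL=1890/377, mR=2025/377; mL+mR=135/13 → advance +1; mR−mL=135/377 → turn +1·90°
n=5: pose=(-2,7,W); sL=9/5, sR=9/5; mL=9/5, mR=9/10; mL+mR=27/10 → advance +1; mR−mL=-9/10 → turn -1·90°

0 10 90 50 85 0 4 N
1 45/17 45/13 675/221 945/442 0 5 W
2 90/17 18 198/17 261/17 -1 5 N
3 9/4 5/2 19/8 11/8 -1 6 W
4 90/29 90/13 1890/377 2025/377 -2 6 N
5 9/5 9/5 9/5 9/10 -2 7 W
final -3 7 N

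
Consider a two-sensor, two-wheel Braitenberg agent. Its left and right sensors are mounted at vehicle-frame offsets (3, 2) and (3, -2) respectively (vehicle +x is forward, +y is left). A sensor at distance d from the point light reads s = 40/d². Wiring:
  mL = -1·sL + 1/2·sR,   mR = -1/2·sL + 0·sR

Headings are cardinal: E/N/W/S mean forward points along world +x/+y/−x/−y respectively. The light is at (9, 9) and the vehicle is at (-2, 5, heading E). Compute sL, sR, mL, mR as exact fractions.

left sensor world pos  = (1, 7); dL² = 68
right sensor world pos = (1, 3); dR² = 100
sL = 40/68 = 10/17
sR = 40/100 = 2/5
mL = -1·sL + 1/2·sR = -33/85
mR = -1/2·sL + 0·sR = -5/17

10/17 2/5 -33/85 -5/17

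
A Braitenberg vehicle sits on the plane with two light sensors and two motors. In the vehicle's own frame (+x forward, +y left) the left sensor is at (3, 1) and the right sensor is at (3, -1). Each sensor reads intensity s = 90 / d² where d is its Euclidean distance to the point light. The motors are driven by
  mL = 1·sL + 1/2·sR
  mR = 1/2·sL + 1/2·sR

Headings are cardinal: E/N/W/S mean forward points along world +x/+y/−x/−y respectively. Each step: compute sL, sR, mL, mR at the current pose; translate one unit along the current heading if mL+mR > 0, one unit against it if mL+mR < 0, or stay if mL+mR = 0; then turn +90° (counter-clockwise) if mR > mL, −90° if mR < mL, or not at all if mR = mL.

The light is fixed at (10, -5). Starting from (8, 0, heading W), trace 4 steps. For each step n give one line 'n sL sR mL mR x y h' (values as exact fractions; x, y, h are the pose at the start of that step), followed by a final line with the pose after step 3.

n=0: pose=(8,0,W); sL=90/41, sR=90/61; mL=7335/2501, mR=4590/2501; mL+mR=11925/2501 → advance +1; mR−mL=-45/41 → turn -1·90°
n=1: pose=(7,0,N); sL=9/8, sR=45/34; mL=243/136, mR=333/272; mL+mR=819/272 → advance +1; mR−mL=-9/16 → turn -1·90°
n=2: pose=(7,1,E); sL=90/49, sR=18/5; mL=891/245, mR=666/245; mL+mR=1557/245 → advance +1; mR−mL=-45/49 → turn -1·90°
n=3: pose=(8,1,S); sL=9, sR=5; mL=23/2, mR=7; mL+mR=37/2 → advance +1; mR−mL=-9/2 → turn -1·90°

0 90/41 90/61 7335/2501 4590/2501 8 0 W
1 9/8 45/34 243/136 333/272 7 0 N
2 90/49 18/5 891/245 666/245 7 1 E
3 9 5 23/2 7 8 1 S
final 8 0 W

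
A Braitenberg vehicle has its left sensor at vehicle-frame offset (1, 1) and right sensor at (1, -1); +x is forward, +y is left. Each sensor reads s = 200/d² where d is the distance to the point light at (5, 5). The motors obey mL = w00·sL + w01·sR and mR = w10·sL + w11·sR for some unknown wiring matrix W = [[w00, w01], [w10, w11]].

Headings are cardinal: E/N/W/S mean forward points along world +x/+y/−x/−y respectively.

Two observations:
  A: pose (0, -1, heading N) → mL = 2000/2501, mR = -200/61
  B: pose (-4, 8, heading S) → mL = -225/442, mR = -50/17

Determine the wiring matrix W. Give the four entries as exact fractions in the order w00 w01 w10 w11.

-1/2 1/2 -1 0

obs A: pose=(0,-1,N) → sL=200/61, sR=200/41, mL=2000/2501, mR=-200/61
obs B: pose=(-4,8,S) → sL=50/17, sR=25/13, mL=-225/442, mR=-50/17
sensor matrix S = [[200/61, 200/41], [50/17, 25/13]]; det S = -4445000/552721
solve [mL_A; mL_B] = S·[w00; w01] and [mR_A; mR_B] = S·[w10; w11]:
  w00 = -1/2, w01 = 1/2, w10 = -1, w11 = 0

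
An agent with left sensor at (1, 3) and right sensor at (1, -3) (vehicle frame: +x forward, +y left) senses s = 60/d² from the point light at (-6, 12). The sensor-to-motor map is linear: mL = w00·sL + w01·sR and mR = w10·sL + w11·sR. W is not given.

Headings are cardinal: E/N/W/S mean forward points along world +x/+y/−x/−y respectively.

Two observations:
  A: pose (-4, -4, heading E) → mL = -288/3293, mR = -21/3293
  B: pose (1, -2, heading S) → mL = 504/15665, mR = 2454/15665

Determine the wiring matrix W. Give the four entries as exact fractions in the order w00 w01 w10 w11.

-1/2 1/2 -1/2 1

obs A: pose=(-4,-4,E) → sL=30/89, sR=6/37, mL=-288/3293, mR=-21/3293
obs B: pose=(1,-2,S) → sL=12/65, sR=60/241, mL=504/15665, mR=2454/15665
sensor matrix S = [[30/89, 6/37], [12/65, 60/241]]; det S = 2784672/51584845
solve [mL_A; mL_B] = S·[w00; w01] and [mR_A; mR_B] = S·[w10; w11]:
  w00 = -1/2, w01 = 1/2, w10 = -1/2, w11 = 1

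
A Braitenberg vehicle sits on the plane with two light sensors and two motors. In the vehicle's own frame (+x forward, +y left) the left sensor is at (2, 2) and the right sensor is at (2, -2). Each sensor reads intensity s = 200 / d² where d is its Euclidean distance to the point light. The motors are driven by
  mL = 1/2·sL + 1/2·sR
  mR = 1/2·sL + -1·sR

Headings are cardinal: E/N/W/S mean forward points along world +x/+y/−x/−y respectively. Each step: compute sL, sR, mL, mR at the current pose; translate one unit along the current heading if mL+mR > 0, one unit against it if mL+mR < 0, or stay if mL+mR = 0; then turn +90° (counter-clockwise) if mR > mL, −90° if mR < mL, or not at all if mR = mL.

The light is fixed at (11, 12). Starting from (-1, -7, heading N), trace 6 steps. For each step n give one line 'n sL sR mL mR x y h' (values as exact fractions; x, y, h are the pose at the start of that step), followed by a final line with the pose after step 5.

0 40/97 200/389 17480/37733 -11620/37733 -1 -7 N
1 50/89 2/5 214/445 -53/445 -1 -6 E
2 200/481 200/569 105000/273689 -39300/273689 0 -6 S
3 20/61 100/229 5340/13969 -3810/13969 0 -7 W
4 40/97 200/389 17480/37733 -11620/37733 -1 -7 N
5 50/89 2/5 214/445 -53/445 -1 -6 E
final 0 -6 S

n=0: pose=(-1,-7,N); sL=40/97, sR=200/389; mL=17480/37733, mR=-11620/37733; mL+mR=5860/37733 → advance +1; mR−mL=-300/389 → turn -1·90°
n=1: pose=(-1,-6,E); sL=50/89, sR=2/5; mL=214/445, mR=-53/445; mL+mR=161/445 → advance +1; mR−mL=-3/5 → turn -1·90°
n=2: pose=(0,-6,S); sL=200/481, sR=200/569; mL=105000/273689, mR=-39300/273689; mL+mR=65700/273689 → advance +1; mR−mL=-300/569 → turn -1·90°
n=3: pose=(0,-7,W); sL=20/61, sR=100/229; mL=5340/13969, mR=-3810/13969; mL+mR=1530/13969 → advance +1; mR−mL=-150/229 → turn -1·90°
n=4: pose=(-1,-7,N); sL=40/97, sR=200/389; mL=17480/37733, mR=-11620/37733; mL+mR=5860/37733 → advance +1; mR−mL=-300/389 → turn -1·90°
n=5: pose=(-1,-6,E); sL=50/89, sR=2/5; mL=214/445, mR=-53/445; mL+mR=161/445 → advance +1; mR−mL=-3/5 → turn -1·90°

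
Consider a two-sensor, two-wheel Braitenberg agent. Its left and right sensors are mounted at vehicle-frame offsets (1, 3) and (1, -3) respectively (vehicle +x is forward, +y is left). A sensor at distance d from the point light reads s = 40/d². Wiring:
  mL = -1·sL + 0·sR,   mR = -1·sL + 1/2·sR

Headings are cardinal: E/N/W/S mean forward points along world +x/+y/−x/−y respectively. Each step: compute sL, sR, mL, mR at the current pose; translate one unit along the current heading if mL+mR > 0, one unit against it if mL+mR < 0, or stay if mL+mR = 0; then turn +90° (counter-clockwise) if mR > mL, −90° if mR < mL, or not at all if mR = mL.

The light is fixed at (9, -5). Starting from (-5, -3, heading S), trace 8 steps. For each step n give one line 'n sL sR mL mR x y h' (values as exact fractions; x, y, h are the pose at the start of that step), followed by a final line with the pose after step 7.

n=0: pose=(-5,-3,S); sL=20/61, sR=4/29; mL=-20/61, mR=-458/1769; mL+mR=-1038/1769 → advance -1; mR−mL=2/29 → turn +1·90°
n=1: pose=(-5,-2,E); sL=8/41, sR=40/169; mL=-8/41, mR=-532/6929; mL+mR=-1884/6929 → advance -1; mR−mL=20/169 → turn +1·90°
n=2: pose=(-6,-2,N); sL=2/17, sR=1/4; mL=-2/17, mR=1/136; mL+mR=-15/136 → advance -1; mR−mL=1/8 → turn +1·90°
n=3: pose=(-6,-3,W); sL=40/257, sR=40/281; mL=-40/257, mR=-6100/72217; mL+mR=-17340/72217 → advance -1; mR−mL=20/281 → turn +1·90°
n=4: pose=(-5,-3,S); sL=20/61, sR=4/29; mL=-20/61, mR=-458/1769; mL+mR=-1038/1769 → advance -1; mR−mL=2/29 → turn +1·90°
n=5: pose=(-5,-2,E); sL=8/41, sR=40/169; mL=-8/41, mR=-532/6929; mL+mR=-1884/6929 → advance -1; mR−mL=20/169 → turn +1·90°
n=6: pose=(-6,-2,N); sL=2/17, sR=1/4; mL=-2/17, mR=1/136; mL+mR=-15/136 → advance -1; mR−mL=1/8 → turn +1·90°
n=7: pose=(-6,-3,W); sL=40/257, sR=40/281; mL=-40/257, mR=-6100/72217; mL+mR=-17340/72217 → advance -1; mR−mL=20/281 → turn +1·90°

0 20/61 4/29 -20/61 -458/1769 -5 -3 S
1 8/41 40/169 -8/41 -532/6929 -5 -2 E
2 2/17 1/4 -2/17 1/136 -6 -2 N
3 40/257 40/281 -40/257 -6100/72217 -6 -3 W
4 20/61 4/29 -20/61 -458/1769 -5 -3 S
5 8/41 40/169 -8/41 -532/6929 -5 -2 E
6 2/17 1/4 -2/17 1/136 -6 -2 N
7 40/257 40/281 -40/257 -6100/72217 -6 -3 W
final -5 -3 S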